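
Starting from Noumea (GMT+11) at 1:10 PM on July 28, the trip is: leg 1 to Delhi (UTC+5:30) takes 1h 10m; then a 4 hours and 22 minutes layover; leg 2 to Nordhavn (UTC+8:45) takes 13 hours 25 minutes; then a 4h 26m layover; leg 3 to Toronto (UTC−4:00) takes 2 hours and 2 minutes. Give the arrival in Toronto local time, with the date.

11:35 PM on Jul 28

Convert departure to UTC: 1:10 PM − 11:00 = 2:10 AM UTC on Jul 28.
Add 1 hour 10 minutes leg 1 → 3:20 AM UTC.
Add 4 hours and 22 minutes layover in Delhi → 7:42 AM UTC.
Add 13 hours 25 minutes leg 2 → 9:07 PM UTC.
Add 4 hours and 26 minutes layover in Nordhavn → 1:33 AM UTC (Jul 29).
Add 2 hours 2 minutes leg 3 → 3:35 AM UTC.
Toronto is UTC−4:00, so local arrival = 3:35 AM − 4:00 = 11:35 PM on Jul 28.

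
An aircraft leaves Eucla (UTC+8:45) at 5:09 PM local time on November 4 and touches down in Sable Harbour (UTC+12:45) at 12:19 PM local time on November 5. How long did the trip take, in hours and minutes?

15 hours 10 minutes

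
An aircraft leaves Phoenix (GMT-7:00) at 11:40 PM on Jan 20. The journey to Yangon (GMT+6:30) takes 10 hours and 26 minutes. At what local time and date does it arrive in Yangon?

11:36 PM on January 21

Convert departure to UTC: 11:40 PM + 7:00 = 6:40 AM UTC on Jan 21.
Add 10 hours and 26 minutes travel time → 5:06 PM UTC.
Yangon is UTC+6:30, so local arrival = 5:06 PM + 6:30 = 11:36 PM on Jan 21.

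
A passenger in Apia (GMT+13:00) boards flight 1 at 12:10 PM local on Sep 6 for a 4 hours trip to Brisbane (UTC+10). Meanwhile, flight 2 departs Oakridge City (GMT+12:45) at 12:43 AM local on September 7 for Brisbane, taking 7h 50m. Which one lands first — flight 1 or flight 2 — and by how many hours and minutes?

the first, by 16 hours 38 minutes

Flight 1 in UTC: 12:10 PM − 13:00 = 11:10 PM on Sep 5.
+4 hours → arrive 3:10 AM UTC on Sep 6.
Flight 2 in UTC: 12:43 AM − 12:45 = 11:58 AM on Sep 6.
+7 hours and 50 minutes → arrive 7:48 PM UTC on Sep 6.
Flight 1 lands earlier by 16 hours 38 minutes.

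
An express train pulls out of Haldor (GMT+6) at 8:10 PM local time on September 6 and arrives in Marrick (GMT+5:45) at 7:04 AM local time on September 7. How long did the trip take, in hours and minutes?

Departure in UTC: 8:10 PM − 6:00 = 2:10 PM on Sep 6.
Arrival in UTC: 7:04 AM − 5:45 = 1:19 AM on Sep 7.
Elapsed = 1:19 AM − 2:10 PM (+1 day) = 11 hours 9 minutes.

11 hours 9 minutes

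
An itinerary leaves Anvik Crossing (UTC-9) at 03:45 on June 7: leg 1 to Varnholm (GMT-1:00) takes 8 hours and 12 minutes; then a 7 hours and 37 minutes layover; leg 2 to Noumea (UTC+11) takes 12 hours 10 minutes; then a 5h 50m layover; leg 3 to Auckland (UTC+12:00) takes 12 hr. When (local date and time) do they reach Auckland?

Convert departure to UTC: 03:45 + 9:00 = 12:45 UTC on Jun 7.
Add 8 hours and 12 minutes leg 1 → 20:57 UTC.
Add 7 hours and 37 minutes layover in Varnholm → 04:34 UTC (Jun 8).
Add 12 hours and 10 minutes leg 2 → 16:44 UTC.
Add 5 hours 50 minutes layover in Noumea → 22:34 UTC.
Add 12 hours leg 3 → 10:34 UTC (Jun 9).
Auckland is UTC+12:00, so local arrival = 10:34 + 12:00 = 22:34 on Jun 9.

22:34 on June 9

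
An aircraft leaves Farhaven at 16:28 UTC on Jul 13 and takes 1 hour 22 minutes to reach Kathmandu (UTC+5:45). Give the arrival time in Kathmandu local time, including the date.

23:35 on July 13

Departure is given in UTC: 16:28 on Jul 13.
Add 1 hour 22 minutes → 17:50 UTC.
Kathmandu is UTC+5:45: 17:50 + 5:45 = 23:35 on Jul 13.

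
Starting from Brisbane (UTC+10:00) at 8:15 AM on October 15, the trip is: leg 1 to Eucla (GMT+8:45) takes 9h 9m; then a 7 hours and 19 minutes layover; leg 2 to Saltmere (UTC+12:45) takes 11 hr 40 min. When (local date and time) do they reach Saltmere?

3:08 PM on October 16

Convert departure to UTC: 8:15 AM − 10:00 = 10:15 PM UTC on Oct 14.
Add 9 hours 9 minutes leg 1 → 7:24 AM UTC (Oct 15).
Add 7 hours 19 minutes layover in Eucla → 2:43 PM UTC.
Add 11 hours 40 minutes leg 2 → 2:23 AM UTC (Oct 16).
Saltmere is UTC+12:45, so local arrival = 2:23 AM + 12:45 = 3:08 PM on Oct 16.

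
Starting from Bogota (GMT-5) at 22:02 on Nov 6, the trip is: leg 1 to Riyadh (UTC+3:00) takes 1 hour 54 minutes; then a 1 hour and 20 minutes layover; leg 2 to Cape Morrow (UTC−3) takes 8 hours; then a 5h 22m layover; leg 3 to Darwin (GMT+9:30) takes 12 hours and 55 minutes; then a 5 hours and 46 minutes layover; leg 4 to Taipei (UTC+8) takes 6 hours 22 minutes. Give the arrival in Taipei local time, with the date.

Convert departure to UTC: 22:02 + 5:00 = 03:02 UTC on Nov 7.
Add 1 hour and 54 minutes leg 1 → 04:56 UTC.
Add 1 hour and 20 minutes layover in Riyadh → 06:16 UTC.
Add 8 hours leg 2 → 14:16 UTC.
Add 5 hours and 22 minutes layover in Cape Morrow → 19:38 UTC.
Add 12 hours and 55 minutes leg 3 → 08:33 UTC (Nov 8).
Add 5 hours 46 minutes layover in Darwin → 14:19 UTC.
Add 6 hours and 22 minutes leg 4 → 20:41 UTC.
Taipei is UTC+8:00, so local arrival = 20:41 + 8:00 = 04:41 on Nov 9.

04:41 on Nov 9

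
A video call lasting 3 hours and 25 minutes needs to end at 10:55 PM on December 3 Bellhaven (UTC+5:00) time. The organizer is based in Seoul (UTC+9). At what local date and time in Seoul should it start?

Target end time in UTC: 10:55 PM − 5:00 = 5:55 PM on Dec 3.
Subtract 3 hours 25 minutes → start 2:30 PM UTC on Dec 3.
Seoul is UTC+9:00: 2:30 PM + 9:00 = 11:30 PM on Dec 3.

11:30 PM on December 3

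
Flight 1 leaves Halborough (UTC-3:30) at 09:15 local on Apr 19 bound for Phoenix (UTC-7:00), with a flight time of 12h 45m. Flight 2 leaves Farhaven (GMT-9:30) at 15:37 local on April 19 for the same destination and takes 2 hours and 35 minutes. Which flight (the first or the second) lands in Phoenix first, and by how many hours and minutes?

the first, by 2 hours 12 minutes

Flight 1 in UTC: 09:15 + 3:30 = 12:45 on Apr 19.
+12 hours 45 minutes → arrive 01:30 UTC on Apr 20.
Flight 2 in UTC: 15:37 + 9:30 = 01:07 on Apr 20.
+2 hours and 35 minutes → arrive 03:42 UTC on Apr 20.
Flight 1 lands earlier by 2 hours 12 minutes.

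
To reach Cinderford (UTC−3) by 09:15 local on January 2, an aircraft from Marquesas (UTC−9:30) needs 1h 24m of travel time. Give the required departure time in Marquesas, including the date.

01:21 on January 2

Target arrival in UTC: 09:15 + 3:00 = 12:15 on Jan 2.
Subtract 1 hour and 24 minutes → departure 10:51 UTC on Jan 2.
Marquesas is UTC−9:30: 10:51 − 9:30 = 01:21 on Jan 2.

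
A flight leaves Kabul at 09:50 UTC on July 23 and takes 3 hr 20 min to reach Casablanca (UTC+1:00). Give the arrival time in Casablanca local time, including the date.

14:10 on July 23

Departure is given in UTC: 09:50 on Jul 23.
Add 3 hours and 20 minutes → 13:10 UTC.
Casablanca is UTC+1:00: 13:10 + 1:00 = 14:10 on Jul 23.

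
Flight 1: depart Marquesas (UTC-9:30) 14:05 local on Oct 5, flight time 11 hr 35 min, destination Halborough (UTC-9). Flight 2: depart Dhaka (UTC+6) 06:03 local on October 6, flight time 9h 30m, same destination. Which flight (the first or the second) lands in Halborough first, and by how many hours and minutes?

the second, by 1 hour 37 minutes

Flight 1 in UTC: 14:05 + 9:30 = 23:35 on Oct 5.
+11 hours and 35 minutes → arrive 11:10 UTC on Oct 6.
Flight 2 in UTC: 06:03 − 6:00 = 00:03 on Oct 6.
+9 hours 30 minutes → arrive 09:33 UTC on Oct 6.
Flight 2 lands earlier by 1 hour 37 minutes.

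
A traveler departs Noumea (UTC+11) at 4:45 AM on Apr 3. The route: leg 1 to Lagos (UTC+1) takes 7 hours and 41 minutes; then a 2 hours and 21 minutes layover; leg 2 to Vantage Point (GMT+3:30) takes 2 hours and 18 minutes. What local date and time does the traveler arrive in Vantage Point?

9:35 AM on Apr 3

Convert departure to UTC: 4:45 AM − 11:00 = 5:45 PM UTC on Apr 2.
Add 7 hours and 41 minutes leg 1 → 1:26 AM UTC (Apr 3).
Add 2 hours and 21 minutes layover in Lagos → 3:47 AM UTC.
Add 2 hours 18 minutes leg 2 → 6:05 AM UTC.
Vantage Point is UTC+3:30, so local arrival = 6:05 AM + 3:30 = 9:35 AM on Apr 3.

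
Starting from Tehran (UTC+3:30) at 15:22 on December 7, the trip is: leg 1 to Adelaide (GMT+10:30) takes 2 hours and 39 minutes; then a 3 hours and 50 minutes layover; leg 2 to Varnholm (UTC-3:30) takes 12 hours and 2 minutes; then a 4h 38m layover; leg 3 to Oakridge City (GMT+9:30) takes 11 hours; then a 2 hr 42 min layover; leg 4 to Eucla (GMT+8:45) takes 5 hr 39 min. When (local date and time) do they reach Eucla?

15:07 on December 9

Convert departure to UTC: 15:22 − 3:30 = 11:52 UTC on Dec 7.
Add 2 hours 39 minutes leg 1 → 14:31 UTC.
Add 3 hours 50 minutes layover in Adelaide → 18:21 UTC.
Add 12 hours 2 minutes leg 2 → 06:23 UTC (Dec 8).
Add 4 hours 38 minutes layover in Varnholm → 11:01 UTC.
Add 11 hours leg 3 → 22:01 UTC.
Add 2 hours 42 minutes layover in Oakridge City → 00:43 UTC (Dec 9).
Add 5 hours and 39 minutes leg 4 → 06:22 UTC.
Eucla is UTC+8:45, so local arrival = 06:22 + 8:45 = 15:07 on Dec 9.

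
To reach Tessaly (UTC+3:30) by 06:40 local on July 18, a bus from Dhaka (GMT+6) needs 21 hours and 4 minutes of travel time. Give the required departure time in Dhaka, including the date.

Target arrival in UTC: 06:40 − 3:30 = 03:10 on Jul 18.
Subtract 21 hours and 4 minutes → departure 06:06 UTC on Jul 17.
Dhaka is UTC+6:00: 06:06 + 6:00 = 12:06 on Jul 17.

12:06 on July 17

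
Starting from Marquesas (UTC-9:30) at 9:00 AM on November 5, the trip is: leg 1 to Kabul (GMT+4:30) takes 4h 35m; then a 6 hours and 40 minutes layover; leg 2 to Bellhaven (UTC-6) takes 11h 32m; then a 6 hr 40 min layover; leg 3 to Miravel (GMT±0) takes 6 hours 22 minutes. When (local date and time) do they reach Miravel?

Convert departure to UTC: 9:00 AM + 9:30 = 6:30 PM UTC on Nov 5.
Add 4 hours and 35 minutes leg 1 → 11:05 PM UTC.
Add 6 hours 40 minutes layover in Kabul → 5:45 AM UTC (Nov 6).
Add 11 hours and 32 minutes leg 2 → 5:17 PM UTC.
Add 6 hours 40 minutes layover in Bellhaven → 11:57 PM UTC.
Add 6 hours and 22 minutes leg 3 → 6:19 AM UTC (Nov 7).
Miravel is UTC+0, so local arrival is the same: 6:19 AM on Nov 7.

6:19 AM on November 7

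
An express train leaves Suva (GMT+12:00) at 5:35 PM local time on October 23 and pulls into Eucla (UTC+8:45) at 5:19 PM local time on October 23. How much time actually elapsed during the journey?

Eucla is 3:15 behind Suva.
Clock-face elapsed time (ignoring zones) is −16 minutes.
Actual elapsed = −16 minutes + 3:15 = 2 hours 59 minutes.

2 hours 59 minutes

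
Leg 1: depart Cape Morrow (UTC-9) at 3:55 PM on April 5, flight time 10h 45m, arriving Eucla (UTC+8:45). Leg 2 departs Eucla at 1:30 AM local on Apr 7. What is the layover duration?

5 hours 5 minutes

Convert departure to UTC: 3:55 PM + 9:00 = 12:55 AM UTC on Apr 6.
Add 10 hours 45 minutes flight time → 11:40 AM UTC.
Eucla is UTC+8:45, so local arrival = 11:40 AM + 8:45 = 8:25 PM on Apr 6.
Layover = 1:30 AM − 8:25 PM (+1 day) = 5 hours 5 minutes.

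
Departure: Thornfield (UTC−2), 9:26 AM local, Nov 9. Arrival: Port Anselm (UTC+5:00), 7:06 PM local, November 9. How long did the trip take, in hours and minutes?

2 hours 40 minutes

Departure in UTC: 9:26 AM + 2:00 = 11:26 AM on Nov 9.
Arrival in UTC: 7:06 PM − 5:00 = 2:06 PM on Nov 9.
Elapsed = 2:06 PM − 11:26 AM = 2 hours 40 minutes.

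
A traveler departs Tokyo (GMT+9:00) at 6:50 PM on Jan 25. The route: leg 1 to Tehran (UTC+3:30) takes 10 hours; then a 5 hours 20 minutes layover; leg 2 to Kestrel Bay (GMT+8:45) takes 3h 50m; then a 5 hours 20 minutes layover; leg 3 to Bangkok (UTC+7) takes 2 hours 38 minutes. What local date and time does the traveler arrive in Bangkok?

7:58 PM on Jan 26

Convert departure to UTC: 6:50 PM − 9:00 = 9:50 AM UTC on Jan 25.
Add 10 hours leg 1 → 7:50 PM UTC.
Add 5 hours 20 minutes layover in Tehran → 1:10 AM UTC (Jan 26).
Add 3 hours 50 minutes leg 2 → 5:00 AM UTC.
Add 5 hours and 20 minutes layover in Kestrel Bay → 10:20 AM UTC.
Add 2 hours 38 minutes leg 3 → 12:58 PM UTC.
Bangkok is UTC+7:00, so local arrival = 12:58 PM + 7:00 = 7:58 PM on Jan 26.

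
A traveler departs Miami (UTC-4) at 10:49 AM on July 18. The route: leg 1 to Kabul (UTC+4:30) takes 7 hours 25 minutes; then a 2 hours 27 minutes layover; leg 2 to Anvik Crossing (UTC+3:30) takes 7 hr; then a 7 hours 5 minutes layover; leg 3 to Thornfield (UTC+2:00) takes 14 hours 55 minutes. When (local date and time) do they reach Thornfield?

Convert departure to UTC: 10:49 AM + 4:00 = 2:49 PM UTC on Jul 18.
Add 7 hours 25 minutes leg 1 → 10:14 PM UTC.
Add 2 hours 27 minutes layover in Kabul → 12:41 AM UTC (Jul 19).
Add 7 hours leg 2 → 7:41 AM UTC.
Add 7 hours 5 minutes layover in Anvik Crossing → 2:46 PM UTC.
Add 14 hours 55 minutes leg 3 → 5:41 AM UTC (Jul 20).
Thornfield is UTC+2:00, so local arrival = 5:41 AM + 2:00 = 7:41 AM on Jul 20.

7:41 AM on July 20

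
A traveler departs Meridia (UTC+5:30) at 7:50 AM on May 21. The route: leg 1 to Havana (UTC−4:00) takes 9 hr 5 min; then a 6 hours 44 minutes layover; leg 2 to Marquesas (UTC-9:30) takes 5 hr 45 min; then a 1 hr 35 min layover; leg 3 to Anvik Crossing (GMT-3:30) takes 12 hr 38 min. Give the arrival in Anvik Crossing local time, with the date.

Convert departure to UTC: 7:50 AM − 5:30 = 2:20 AM UTC on May 21.
Add 9 hours and 5 minutes leg 1 → 11:25 AM UTC.
Add 6 hours and 44 minutes layover in Havana → 6:09 PM UTC.
Add 5 hours and 45 minutes leg 2 → 11:54 PM UTC.
Add 1 hour and 35 minutes layover in Marquesas → 1:29 AM UTC (May 22).
Add 12 hours and 38 minutes leg 3 → 2:07 PM UTC.
Anvik Crossing is UTC−3:30, so local arrival = 2:07 PM − 3:30 = 10:37 AM on May 22.

10:37 AM on May 22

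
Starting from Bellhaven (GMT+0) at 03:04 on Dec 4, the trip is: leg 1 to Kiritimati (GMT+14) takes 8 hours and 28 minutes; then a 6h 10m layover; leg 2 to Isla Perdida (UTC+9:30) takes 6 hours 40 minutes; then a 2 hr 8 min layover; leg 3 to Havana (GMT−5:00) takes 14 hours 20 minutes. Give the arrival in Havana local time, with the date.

11:50 on Dec 5

Bellhaven is at UTC+0, so departure is already 03:04 UTC on Dec 4.
Add 8 hours and 28 minutes leg 1 → 11:32 UTC.
Add 6 hours 10 minutes layover in Kiritimati → 17:42 UTC.
Add 6 hours 40 minutes leg 2 → 00:22 UTC (Dec 5).
Add 2 hours and 8 minutes layover in Isla Perdida → 02:30 UTC.
Add 14 hours and 20 minutes leg 3 → 16:50 UTC.
Havana is UTC−5:00, so local arrival = 16:50 − 5:00 = 11:50 on Dec 5.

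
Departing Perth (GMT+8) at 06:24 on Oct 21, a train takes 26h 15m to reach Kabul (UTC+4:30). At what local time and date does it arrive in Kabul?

05:09 on October 22

Convert departure to UTC: 06:24 − 8:00 = 22:24 UTC on Oct 20.
Add 26 hours 15 minutes travel time → 00:39 UTC (Oct 22).
Kabul is UTC+4:30, so local arrival = 00:39 + 4:30 = 05:09 on Oct 22.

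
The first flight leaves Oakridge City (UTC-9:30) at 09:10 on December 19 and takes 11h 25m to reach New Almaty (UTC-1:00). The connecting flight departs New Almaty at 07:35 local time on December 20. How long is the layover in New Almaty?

2 hours 30 minutes

Convert departure to UTC: 09:10 + 9:30 = 18:40 UTC on Dec 19.
Add 11 hours 25 minutes flight time → 06:05 UTC (Dec 20).
New Almaty is UTC−1:00, so local arrival = 06:05 − 1:00 = 05:05 on Dec 20.
Layover = 07:35 − 05:05 = 2 hours 30 minutes.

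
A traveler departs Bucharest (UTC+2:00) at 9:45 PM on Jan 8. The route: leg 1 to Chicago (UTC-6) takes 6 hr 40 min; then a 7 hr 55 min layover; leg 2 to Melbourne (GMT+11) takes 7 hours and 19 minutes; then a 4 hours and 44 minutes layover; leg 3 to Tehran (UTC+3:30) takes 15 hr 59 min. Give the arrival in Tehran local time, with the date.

5:52 PM on January 10

Convert departure to UTC: 9:45 PM − 2:00 = 7:45 PM UTC on Jan 8.
Add 6 hours 40 minutes leg 1 → 2:25 AM UTC (Jan 9).
Add 7 hours and 55 minutes layover in Chicago → 10:20 AM UTC.
Add 7 hours and 19 minutes leg 2 → 5:39 PM UTC.
Add 4 hours and 44 minutes layover in Melbourne → 10:23 PM UTC.
Add 15 hours 59 minutes leg 3 → 2:22 PM UTC (Jan 10).
Tehran is UTC+3:30, so local arrival = 2:22 PM + 3:30 = 5:52 PM on Jan 10.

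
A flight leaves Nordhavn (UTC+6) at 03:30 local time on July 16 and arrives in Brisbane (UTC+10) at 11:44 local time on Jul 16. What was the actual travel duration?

Departure in UTC: 03:30 − 6:00 = 21:30 on Jul 15.
Arrival in UTC: 11:44 − 10:00 = 01:44 on Jul 16.
Elapsed = 01:44 − 21:30 (+1 day) = 4 hours 14 minutes.

4 hours 14 minutes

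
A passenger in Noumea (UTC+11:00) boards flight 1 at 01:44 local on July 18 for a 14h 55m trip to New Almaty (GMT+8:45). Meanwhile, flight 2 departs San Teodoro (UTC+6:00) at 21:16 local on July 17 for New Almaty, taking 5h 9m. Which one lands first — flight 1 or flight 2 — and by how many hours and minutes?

Flight 1 in UTC: 01:44 − 11:00 = 14:44 on Jul 17.
+14 hours and 55 minutes → arrive 05:39 UTC on Jul 18.
Flight 2 in UTC: 21:16 − 6:00 = 15:16 on Jul 17.
+5 hours and 9 minutes → arrive 20:25 UTC on Jul 17.
Flight 2 lands earlier by 9 hours 14 minutes.

the second, by 9 hours 14 minutes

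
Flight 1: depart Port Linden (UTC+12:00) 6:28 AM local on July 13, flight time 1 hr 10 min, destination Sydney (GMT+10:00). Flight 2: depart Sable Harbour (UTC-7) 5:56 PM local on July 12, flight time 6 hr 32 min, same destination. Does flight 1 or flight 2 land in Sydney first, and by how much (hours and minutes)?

the first, by 11 hours 50 minutes

Flight 1 in UTC: 6:28 AM − 12:00 = 6:28 PM on Jul 12.
+1 hour and 10 minutes → arrive 7:38 PM UTC on Jul 12.
Flight 2 in UTC: 5:56 PM + 7:00 = 12:56 AM on Jul 13.
+6 hours and 32 minutes → arrive 7:28 AM UTC on Jul 13.
Flight 1 lands earlier by 11 hours 50 minutes.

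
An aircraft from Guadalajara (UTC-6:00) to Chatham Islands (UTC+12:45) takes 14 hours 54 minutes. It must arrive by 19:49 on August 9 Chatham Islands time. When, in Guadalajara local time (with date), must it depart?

Target arrival in UTC: 19:49 − 12:45 = 07:04 on Aug 9.
Subtract 14 hours and 54 minutes → departure 16:10 UTC on Aug 8.
Guadalajara is UTC−6:00: 16:10 − 6:00 = 10:10 on Aug 8.

10:10 on Aug 8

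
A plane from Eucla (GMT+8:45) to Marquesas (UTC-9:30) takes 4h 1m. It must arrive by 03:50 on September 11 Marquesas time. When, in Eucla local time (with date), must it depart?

18:04 on Sep 11

Target arrival in UTC: 03:50 + 9:30 = 13:20 on Sep 11.
Subtract 4 hours and 1 minute → departure 09:19 UTC on Sep 11.
Eucla is UTC+8:45: 09:19 + 8:45 = 18:04 on Sep 11.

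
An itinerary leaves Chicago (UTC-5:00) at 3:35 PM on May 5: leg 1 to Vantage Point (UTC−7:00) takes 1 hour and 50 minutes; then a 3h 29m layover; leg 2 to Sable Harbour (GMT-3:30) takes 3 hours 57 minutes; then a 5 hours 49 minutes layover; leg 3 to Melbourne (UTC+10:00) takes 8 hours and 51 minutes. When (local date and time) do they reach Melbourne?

6:31 AM on May 7

Convert departure to UTC: 3:35 PM + 5:00 = 8:35 PM UTC on May 5.
Add 1 hour 50 minutes leg 1 → 10:25 PM UTC.
Add 3 hours and 29 minutes layover in Vantage Point → 1:54 AM UTC (May 6).
Add 3 hours 57 minutes leg 2 → 5:51 AM UTC.
Add 5 hours 49 minutes layover in Sable Harbour → 11:40 AM UTC.
Add 8 hours 51 minutes leg 3 → 8:31 PM UTC.
Melbourne is UTC+10:00, so local arrival = 8:31 PM + 10:00 = 6:31 AM on May 7.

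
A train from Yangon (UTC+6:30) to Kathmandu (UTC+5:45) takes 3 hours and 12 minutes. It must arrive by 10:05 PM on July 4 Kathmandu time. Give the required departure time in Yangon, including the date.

7:38 PM on July 4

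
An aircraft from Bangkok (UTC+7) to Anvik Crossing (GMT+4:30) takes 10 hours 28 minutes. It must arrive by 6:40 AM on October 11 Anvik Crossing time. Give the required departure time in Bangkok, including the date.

Target arrival in UTC: 6:40 AM − 4:30 = 2:10 AM on Oct 11.
Subtract 10 hours and 28 minutes → departure 3:42 PM UTC on Oct 10.
Bangkok is UTC+7:00: 3:42 PM + 7:00 = 10:42 PM on Oct 10.

10:42 PM on October 10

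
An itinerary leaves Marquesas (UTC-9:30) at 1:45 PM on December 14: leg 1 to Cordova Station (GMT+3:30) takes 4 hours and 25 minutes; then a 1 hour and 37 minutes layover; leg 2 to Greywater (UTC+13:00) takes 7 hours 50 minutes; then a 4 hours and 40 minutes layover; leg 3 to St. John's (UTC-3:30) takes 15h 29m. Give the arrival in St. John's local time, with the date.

5:46 AM on December 16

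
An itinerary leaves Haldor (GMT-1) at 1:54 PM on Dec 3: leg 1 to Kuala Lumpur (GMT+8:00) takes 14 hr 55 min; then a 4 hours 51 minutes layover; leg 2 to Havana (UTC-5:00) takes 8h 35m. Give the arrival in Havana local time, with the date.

Convert departure to UTC: 1:54 PM + 1:00 = 2:54 PM UTC on Dec 3.
Add 14 hours and 55 minutes leg 1 → 5:49 AM UTC (Dec 4).
Add 4 hours 51 minutes layover in Kuala Lumpur → 10:40 AM UTC.
Add 8 hours 35 minutes leg 2 → 7:15 PM UTC.
Havana is UTC−5:00, so local arrival = 7:15 PM − 5:00 = 2:15 PM on Dec 4.

2:15 PM on Dec 4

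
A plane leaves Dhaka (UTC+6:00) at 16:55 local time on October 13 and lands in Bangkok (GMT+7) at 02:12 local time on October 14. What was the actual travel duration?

Departure in UTC: 16:55 − 6:00 = 10:55 on Oct 13.
Arrival in UTC: 02:12 − 7:00 = 19:12 on Oct 13.
Elapsed = 19:12 − 10:55 = 8 hours 17 minutes.

8 hours 17 minutes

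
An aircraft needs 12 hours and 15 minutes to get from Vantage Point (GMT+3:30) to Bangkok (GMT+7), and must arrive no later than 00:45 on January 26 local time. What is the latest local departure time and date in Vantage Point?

09:00 on January 25

Target arrival in UTC: 00:45 − 7:00 = 17:45 on Jan 25.
Subtract 12 hours and 15 minutes → departure 05:30 UTC on Jan 25.
Vantage Point is UTC+3:30: 05:30 + 3:30 = 09:00 on Jan 25.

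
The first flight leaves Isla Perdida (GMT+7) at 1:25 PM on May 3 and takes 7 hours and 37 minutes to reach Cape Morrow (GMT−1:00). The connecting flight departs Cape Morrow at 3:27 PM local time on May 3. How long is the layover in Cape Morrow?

Convert departure to UTC: 1:25 PM − 7:00 = 6:25 AM UTC on May 3.
Add 7 hours 37 minutes flight time → 2:02 PM UTC.
Cape Morrow is UTC−1:00, so local arrival = 2:02 PM − 1:00 = 1:02 PM on May 3.
Layover = 3:27 PM − 1:02 PM = 2 hours 25 minutes.

2 hours 25 minutes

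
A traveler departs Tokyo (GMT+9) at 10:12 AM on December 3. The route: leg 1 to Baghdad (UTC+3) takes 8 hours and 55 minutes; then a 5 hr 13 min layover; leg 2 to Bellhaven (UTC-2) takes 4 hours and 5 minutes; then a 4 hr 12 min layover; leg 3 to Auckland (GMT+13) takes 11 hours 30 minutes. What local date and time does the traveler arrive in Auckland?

Convert departure to UTC: 10:12 AM − 9:00 = 1:12 AM UTC on Dec 3.
Add 8 hours 55 minutes leg 1 → 10:07 AM UTC.
Add 5 hours and 13 minutes layover in Baghdad → 3:20 PM UTC.
Add 4 hours 5 minutes leg 2 → 7:25 PM UTC.
Add 4 hours 12 minutes layover in Bellhaven → 11:37 PM UTC.
Add 11 hours 30 minutes leg 3 → 11:07 AM UTC (Dec 4).
Auckland is UTC+13:00, so local arrival = 11:07 AM + 13:00 = 12:07 AM on Dec 5.

12:07 AM on December 5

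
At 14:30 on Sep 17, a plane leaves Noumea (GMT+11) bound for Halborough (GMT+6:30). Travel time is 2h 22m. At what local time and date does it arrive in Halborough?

12:22 on September 17

Halborough is 4:30 behind Noumea.
After 2 hours and 22 minutes it is 16:52 in Noumea.
Shift by the zone difference: 16:52 − 4:30 = 12:22 on Sep 17 in Halborough.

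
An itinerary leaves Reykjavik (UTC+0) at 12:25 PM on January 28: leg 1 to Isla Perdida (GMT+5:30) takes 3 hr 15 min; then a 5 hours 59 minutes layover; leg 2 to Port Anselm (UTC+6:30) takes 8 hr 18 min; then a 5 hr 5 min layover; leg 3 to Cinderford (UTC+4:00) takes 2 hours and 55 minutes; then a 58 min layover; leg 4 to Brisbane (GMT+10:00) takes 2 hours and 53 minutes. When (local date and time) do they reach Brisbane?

Reykjavik is at UTC+0, so departure is already 12:25 PM UTC on Jan 28.
Add 3 hours 15 minutes leg 1 → 3:40 PM UTC.
Add 5 hours and 59 minutes layover in Isla Perdida → 9:39 PM UTC.
Add 8 hours and 18 minutes leg 2 → 5:57 AM UTC (Jan 29).
Add 5 hours 5 minutes layover in Port Anselm → 11:02 AM UTC.
Add 2 hours and 55 minutes leg 3 → 1:57 PM UTC.
Add 58 minutes layover in Cinderford → 2:55 PM UTC.
Add 2 hours 53 minutes leg 4 → 5:48 PM UTC.
Brisbane is UTC+10:00, so local arrival = 5:48 PM + 10:00 = 3:48 AM on Jan 30.

3:48 AM on January 30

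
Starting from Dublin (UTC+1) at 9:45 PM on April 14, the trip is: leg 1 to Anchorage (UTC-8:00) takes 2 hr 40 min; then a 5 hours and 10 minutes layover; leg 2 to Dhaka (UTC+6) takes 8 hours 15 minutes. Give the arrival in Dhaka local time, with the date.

6:50 PM on Apr 15

Convert departure to UTC: 9:45 PM − 1:00 = 8:45 PM UTC on Apr 14.
Add 2 hours 40 minutes leg 1 → 11:25 PM UTC.
Add 5 hours 10 minutes layover in Anchorage → 4:35 AM UTC (Apr 15).
Add 8 hours and 15 minutes leg 2 → 12:50 PM UTC.
Dhaka is UTC+6:00, so local arrival = 12:50 PM + 6:00 = 6:50 PM on Apr 15.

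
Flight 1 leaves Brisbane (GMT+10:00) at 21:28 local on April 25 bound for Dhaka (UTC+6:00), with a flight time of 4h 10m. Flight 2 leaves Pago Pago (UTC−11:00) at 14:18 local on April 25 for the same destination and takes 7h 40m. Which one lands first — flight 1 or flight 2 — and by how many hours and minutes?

the first, by 17 hours 20 minutes

Flight 1 in UTC: 21:28 − 10:00 = 11:28 on Apr 25.
+4 hours and 10 minutes → arrive 15:38 UTC on Apr 25.
Flight 2 in UTC: 14:18 + 11:00 = 01:18 on Apr 26.
+7 hours and 40 minutes → arrive 08:58 UTC on Apr 26.
Flight 1 lands earlier by 17 hours 20 minutes.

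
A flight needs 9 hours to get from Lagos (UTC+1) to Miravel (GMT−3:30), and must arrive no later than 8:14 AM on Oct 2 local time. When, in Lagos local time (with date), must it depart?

3:44 AM on October 2

Target arrival in UTC: 8:14 AM + 3:30 = 11:44 AM on Oct 2.
Subtract 9 hours → departure 2:44 AM UTC on Oct 2.
Lagos is UTC+1:00: 2:44 AM + 1:00 = 3:44 AM on Oct 2.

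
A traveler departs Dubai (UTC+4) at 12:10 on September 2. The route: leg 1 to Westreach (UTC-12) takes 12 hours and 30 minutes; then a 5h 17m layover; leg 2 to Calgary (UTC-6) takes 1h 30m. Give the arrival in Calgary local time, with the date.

Convert departure to UTC: 12:10 − 4:00 = 08:10 UTC on Sep 2.
Add 12 hours and 30 minutes leg 1 → 20:40 UTC.
Add 5 hours 17 minutes layover in Westreach → 01:57 UTC (Sep 3).
Add 1 hour and 30 minutes leg 2 → 03:27 UTC.
Calgary is UTC−6:00, so local arrival = 03:27 − 6:00 = 21:27 on Sep 2.

21:27 on Sep 2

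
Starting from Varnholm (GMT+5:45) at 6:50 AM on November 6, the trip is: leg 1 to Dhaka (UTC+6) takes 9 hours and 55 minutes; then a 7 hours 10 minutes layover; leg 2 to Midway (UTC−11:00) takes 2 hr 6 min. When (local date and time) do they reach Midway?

9:16 AM on November 6

Convert departure to UTC: 6:50 AM − 5:45 = 1:05 AM UTC on Nov 6.
Add 9 hours and 55 minutes leg 1 → 11:00 AM UTC.
Add 7 hours 10 minutes layover in Dhaka → 6:10 PM UTC.
Add 2 hours and 6 minutes leg 2 → 8:16 PM UTC.
Midway is UTC−11:00, so local arrival = 8:16 PM − 11:00 = 9:16 AM on Nov 6.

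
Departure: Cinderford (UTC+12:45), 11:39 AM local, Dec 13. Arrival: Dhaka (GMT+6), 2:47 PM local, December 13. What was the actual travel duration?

9 hours 53 minutes

Departure in UTC: 11:39 AM − 12:45 = 10:54 PM on Dec 12.
Arrival in UTC: 2:47 PM − 6:00 = 8:47 AM on Dec 13.
Elapsed = 8:47 AM − 10:54 PM (+1 day) = 9 hours 53 minutes.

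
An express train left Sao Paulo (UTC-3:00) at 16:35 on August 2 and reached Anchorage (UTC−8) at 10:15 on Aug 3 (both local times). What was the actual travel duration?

Departure in UTC: 16:35 + 3:00 = 19:35 on Aug 2.
Arrival in UTC: 10:15 + 8:00 = 18:15 on Aug 3.
Elapsed = 18:15 − 19:35 (+1 day) = 22 hours 40 minutes.

22 hours 40 minutes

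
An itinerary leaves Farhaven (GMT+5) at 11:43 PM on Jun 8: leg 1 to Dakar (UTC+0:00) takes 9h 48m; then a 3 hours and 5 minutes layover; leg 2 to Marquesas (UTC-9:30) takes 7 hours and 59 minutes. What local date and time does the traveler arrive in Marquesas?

Convert departure to UTC: 11:43 PM − 5:00 = 6:43 PM UTC on Jun 8.
Add 9 hours 48 minutes leg 1 → 4:31 AM UTC (Jun 9).
Add 3 hours and 5 minutes layover in Dakar → 7:36 AM UTC.
Add 7 hours and 59 minutes leg 2 → 3:35 PM UTC.
Marquesas is UTC−9:30, so local arrival = 3:35 PM − 9:30 = 6:05 AM on Jun 9.

6:05 AM on June 9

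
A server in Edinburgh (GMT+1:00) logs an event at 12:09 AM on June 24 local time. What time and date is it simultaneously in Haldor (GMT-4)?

7:09 PM on Jun 23

In UTC: 12:09 AM − 1:00 = 11:09 PM on Jun 23.
Haldor is UTC−4:00: 11:09 PM − 4:00 = 7:09 PM on Jun 23.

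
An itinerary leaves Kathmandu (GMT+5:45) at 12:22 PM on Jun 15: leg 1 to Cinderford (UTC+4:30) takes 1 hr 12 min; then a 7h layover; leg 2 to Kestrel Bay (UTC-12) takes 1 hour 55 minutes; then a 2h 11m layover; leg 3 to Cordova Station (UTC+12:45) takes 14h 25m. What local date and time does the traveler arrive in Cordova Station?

10:05 PM on Jun 16

Convert departure to UTC: 12:22 PM − 5:45 = 6:37 AM UTC on Jun 15.
Add 1 hour and 12 minutes leg 1 → 7:49 AM UTC.
Add 7 hours layover in Cinderford → 2:49 PM UTC.
Add 1 hour and 55 minutes leg 2 → 4:44 PM UTC.
Add 2 hours 11 minutes layover in Kestrel Bay → 6:55 PM UTC.
Add 14 hours and 25 minutes leg 3 → 9:20 AM UTC (Jun 16).
Cordova Station is UTC+12:45, so local arrival = 9:20 AM + 12:45 = 10:05 PM on Jun 16.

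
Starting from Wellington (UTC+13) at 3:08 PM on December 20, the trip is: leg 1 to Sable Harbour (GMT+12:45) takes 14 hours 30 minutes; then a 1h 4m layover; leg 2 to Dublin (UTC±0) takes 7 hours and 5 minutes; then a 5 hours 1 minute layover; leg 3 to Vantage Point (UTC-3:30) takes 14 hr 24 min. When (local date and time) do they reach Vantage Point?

4:42 PM on December 21

Convert departure to UTC: 3:08 PM − 13:00 = 2:08 AM UTC on Dec 20.
Add 14 hours 30 minutes leg 1 → 4:38 PM UTC.
Add 1 hour 4 minutes layover in Sable Harbour → 5:42 PM UTC.
Add 7 hours 5 minutes leg 2 → 12:47 AM UTC (Dec 21).
Add 5 hours 1 minute layover in Dublin → 5:48 AM UTC.
Add 14 hours and 24 minutes leg 3 → 8:12 PM UTC.
Vantage Point is UTC−3:30, so local arrival = 8:12 PM − 3:30 = 4:42 PM on Dec 21.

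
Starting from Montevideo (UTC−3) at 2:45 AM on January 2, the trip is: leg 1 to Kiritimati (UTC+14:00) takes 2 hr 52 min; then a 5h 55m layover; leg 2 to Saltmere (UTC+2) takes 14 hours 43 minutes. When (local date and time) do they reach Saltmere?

7:15 AM on January 3

Convert departure to UTC: 2:45 AM + 3:00 = 5:45 AM UTC on Jan 2.
Add 2 hours and 52 minutes leg 1 → 8:37 AM UTC.
Add 5 hours 55 minutes layover in Kiritimati → 2:32 PM UTC.
Add 14 hours 43 minutes leg 2 → 5:15 AM UTC (Jan 3).
Saltmere is UTC+2:00, so local arrival = 5:15 AM + 2:00 = 7:15 AM on Jan 3.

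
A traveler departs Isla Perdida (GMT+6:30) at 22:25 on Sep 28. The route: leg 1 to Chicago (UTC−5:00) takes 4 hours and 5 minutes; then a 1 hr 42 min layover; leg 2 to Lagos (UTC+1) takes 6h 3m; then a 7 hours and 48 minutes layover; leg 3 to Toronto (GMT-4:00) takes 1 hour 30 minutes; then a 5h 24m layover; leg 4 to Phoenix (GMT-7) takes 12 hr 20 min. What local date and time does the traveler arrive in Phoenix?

23:47 on September 29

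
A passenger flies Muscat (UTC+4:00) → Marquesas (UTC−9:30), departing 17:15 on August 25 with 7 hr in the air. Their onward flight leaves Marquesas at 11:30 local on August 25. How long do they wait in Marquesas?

Convert departure to UTC: 17:15 − 4:00 = 13:15 UTC on Aug 25.
Add 7 hours flight time → 20:15 UTC.
Marquesas is UTC−9:30, so local arrival = 20:15 − 9:30 = 10:45 on Aug 25.
Layover = 11:30 − 10:45 = 45 minutes.

45 minutes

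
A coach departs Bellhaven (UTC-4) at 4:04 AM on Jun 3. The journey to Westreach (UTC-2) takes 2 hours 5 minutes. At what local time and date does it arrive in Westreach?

8:09 AM on June 3

Convert departure to UTC: 4:04 AM + 4:00 = 8:04 AM UTC on Jun 3.
Add 2 hours 5 minutes travel time → 10:09 AM UTC.
Westreach is UTC−2:00, so local arrival = 10:09 AM − 2:00 = 8:09 AM on Jun 3.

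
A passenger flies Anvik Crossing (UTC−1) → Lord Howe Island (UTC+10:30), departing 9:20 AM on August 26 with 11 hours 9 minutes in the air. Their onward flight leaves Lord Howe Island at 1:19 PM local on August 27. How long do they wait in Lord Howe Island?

Convert departure to UTC: 9:20 AM + 1:00 = 10:20 AM UTC on Aug 26.
Add 11 hours 9 minutes flight time → 9:29 PM UTC.
Lord Howe Island is UTC+10:30, so local arrival = 9:29 PM + 10:30 = 7:59 AM on Aug 27.
Layover = 1:19 PM − 7:59 AM = 5 hours 20 minutes.

5 hours 20 minutes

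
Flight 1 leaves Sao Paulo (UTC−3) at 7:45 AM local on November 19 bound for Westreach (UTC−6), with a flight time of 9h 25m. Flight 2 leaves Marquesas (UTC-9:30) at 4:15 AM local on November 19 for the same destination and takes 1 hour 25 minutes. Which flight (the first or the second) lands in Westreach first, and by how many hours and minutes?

the second, by 5 hours

Flight 1 in UTC: 7:45 AM + 3:00 = 10:45 AM on Nov 19.
+9 hours and 25 minutes → arrive 8:10 PM UTC on Nov 19.
Flight 2 in UTC: 4:15 AM + 9:30 = 1:45 PM on Nov 19.
+1 hour 25 minutes → arrive 3:10 PM UTC on Nov 19.
Flight 2 lands earlier by 5 hours.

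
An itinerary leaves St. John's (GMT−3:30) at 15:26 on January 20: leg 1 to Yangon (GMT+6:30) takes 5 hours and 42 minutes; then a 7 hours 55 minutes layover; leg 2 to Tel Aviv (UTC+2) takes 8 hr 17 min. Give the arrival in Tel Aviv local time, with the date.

Convert departure to UTC: 15:26 + 3:30 = 18:56 UTC on Jan 20.
Add 5 hours and 42 minutes leg 1 → 00:38 UTC (Jan 21).
Add 7 hours and 55 minutes layover in Yangon → 08:33 UTC.
Add 8 hours and 17 minutes leg 2 → 16:50 UTC.
Tel Aviv is UTC+2:00, so local arrival = 16:50 + 2:00 = 18:50 on Jan 21.

18:50 on Jan 21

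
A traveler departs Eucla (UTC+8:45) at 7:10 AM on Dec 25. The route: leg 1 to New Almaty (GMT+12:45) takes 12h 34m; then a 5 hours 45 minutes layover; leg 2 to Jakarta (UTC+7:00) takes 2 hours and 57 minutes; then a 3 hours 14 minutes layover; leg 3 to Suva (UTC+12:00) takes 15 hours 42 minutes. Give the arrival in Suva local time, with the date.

Convert departure to UTC: 7:10 AM − 8:45 = 10:25 PM UTC on Dec 24.
Add 12 hours and 34 minutes leg 1 → 10:59 AM UTC (Dec 25).
Add 5 hours 45 minutes layover in New Almaty → 4:44 PM UTC.
Add 2 hours 57 minutes leg 2 → 7:41 PM UTC.
Add 3 hours and 14 minutes layover in Jakarta → 10:55 PM UTC.
Add 15 hours 42 minutes leg 3 → 2:37 PM UTC (Dec 26).
Suva is UTC+12:00, so local arrival = 2:37 PM + 12:00 = 2:37 AM on Dec 27.

2:37 AM on December 27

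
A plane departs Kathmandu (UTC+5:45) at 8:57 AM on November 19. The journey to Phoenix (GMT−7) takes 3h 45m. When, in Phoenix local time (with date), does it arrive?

11:57 PM on Nov 18

Convert departure to UTC: 8:57 AM − 5:45 = 3:12 AM UTC on Nov 19.
Add 3 hours and 45 minutes travel time → 6:57 AM UTC.
Phoenix is UTC−7:00, so local arrival = 6:57 AM − 7:00 = 11:57 PM on Nov 18.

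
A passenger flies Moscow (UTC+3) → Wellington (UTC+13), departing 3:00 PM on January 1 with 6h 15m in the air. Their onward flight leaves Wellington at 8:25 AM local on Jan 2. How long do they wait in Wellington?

1 hour 10 minutes

Convert departure to UTC: 3:00 PM − 3:00 = 12:00 PM UTC on Jan 1.
Add 6 hours 15 minutes flight time → 6:15 PM UTC.
Wellington is UTC+13:00, so local arrival = 6:15 PM + 13:00 = 7:15 AM on Jan 2.
Layover = 8:25 AM − 7:15 AM = 1 hour 10 minutes.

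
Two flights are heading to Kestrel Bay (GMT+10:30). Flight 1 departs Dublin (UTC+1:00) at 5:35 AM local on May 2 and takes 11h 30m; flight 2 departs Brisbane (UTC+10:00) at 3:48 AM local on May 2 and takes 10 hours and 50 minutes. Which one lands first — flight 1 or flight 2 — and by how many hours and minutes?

Flight 1 in UTC: 5:35 AM − 1:00 = 4:35 AM on May 2.
+11 hours and 30 minutes → arrive 4:05 PM UTC on May 2.
Flight 2 in UTC: 3:48 AM − 10:00 = 5:48 PM on May 1.
+10 hours 50 minutes → arrive 4:38 AM UTC on May 2.
Flight 2 lands earlier by 11 hours 27 minutes.

the second, by 11 hours 27 minutes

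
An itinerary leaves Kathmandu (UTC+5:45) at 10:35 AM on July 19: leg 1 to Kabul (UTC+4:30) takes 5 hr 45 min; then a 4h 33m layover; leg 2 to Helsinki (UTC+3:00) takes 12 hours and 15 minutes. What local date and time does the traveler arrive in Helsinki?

Convert departure to UTC: 10:35 AM − 5:45 = 4:50 AM UTC on Jul 19.
Add 5 hours 45 minutes leg 1 → 10:35 AM UTC.
Add 4 hours 33 minutes layover in Kabul → 3:08 PM UTC.
Add 12 hours and 15 minutes leg 2 → 3:23 AM UTC (Jul 20).
Helsinki is UTC+3:00, so local arrival = 3:23 AM + 3:00 = 6:23 AM on Jul 20.

6:23 AM on July 20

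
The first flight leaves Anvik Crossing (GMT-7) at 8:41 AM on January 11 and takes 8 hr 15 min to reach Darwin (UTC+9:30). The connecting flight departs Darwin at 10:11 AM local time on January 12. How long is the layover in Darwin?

Convert departure to UTC: 8:41 AM + 7:00 = 3:41 PM UTC on Jan 11.
Add 8 hours 15 minutes flight time → 11:56 PM UTC.
Darwin is UTC+9:30, so local arrival = 11:56 PM + 9:30 = 9:26 AM on Jan 12.
Layover = 10:11 AM − 9:26 AM = 45 minutes.

45 minutes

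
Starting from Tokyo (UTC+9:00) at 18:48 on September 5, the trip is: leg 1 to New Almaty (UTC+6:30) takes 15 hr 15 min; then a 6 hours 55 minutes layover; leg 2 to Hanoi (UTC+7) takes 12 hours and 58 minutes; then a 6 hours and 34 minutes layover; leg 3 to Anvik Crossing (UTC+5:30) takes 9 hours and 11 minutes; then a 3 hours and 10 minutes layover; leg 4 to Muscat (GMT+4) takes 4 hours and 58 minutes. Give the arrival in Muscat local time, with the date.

00:49 on Sep 8

Convert departure to UTC: 18:48 − 9:00 = 09:48 UTC on Sep 5.
Add 15 hours and 15 minutes leg 1 → 01:03 UTC (Sep 6).
Add 6 hours and 55 minutes layover in New Almaty → 07:58 UTC.
Add 12 hours 58 minutes leg 2 → 20:56 UTC.
Add 6 hours 34 minutes layover in Hanoi → 03:30 UTC (Sep 7).
Add 9 hours and 11 minutes leg 3 → 12:41 UTC.
Add 3 hours and 10 minutes layover in Anvik Crossing → 15:51 UTC.
Add 4 hours and 58 minutes leg 4 → 20:49 UTC.
Muscat is UTC+4:00, so local arrival = 20:49 + 4:00 = 00:49 on Sep 8.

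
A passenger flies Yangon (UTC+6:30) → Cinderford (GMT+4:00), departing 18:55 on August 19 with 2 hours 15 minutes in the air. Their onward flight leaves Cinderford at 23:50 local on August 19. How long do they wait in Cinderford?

5 hours 10 minutes

Convert departure to UTC: 18:55 − 6:30 = 12:25 UTC on Aug 19.
Add 2 hours and 15 minutes flight time → 14:40 UTC.
Cinderford is UTC+4:00, so local arrival = 14:40 + 4:00 = 18:40 on Aug 19.
Layover = 23:50 − 18:40 = 5 hours 10 minutes.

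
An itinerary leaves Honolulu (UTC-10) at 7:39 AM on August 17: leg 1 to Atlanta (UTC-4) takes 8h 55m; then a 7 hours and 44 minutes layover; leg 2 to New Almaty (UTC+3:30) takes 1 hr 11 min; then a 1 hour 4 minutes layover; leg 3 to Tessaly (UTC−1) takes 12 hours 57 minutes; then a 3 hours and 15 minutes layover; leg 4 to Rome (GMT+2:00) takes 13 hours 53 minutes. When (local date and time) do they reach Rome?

8:38 PM on August 19

Convert departure to UTC: 7:39 AM + 10:00 = 5:39 PM UTC on Aug 17.
Add 8 hours 55 minutes leg 1 → 2:34 AM UTC (Aug 18).
Add 7 hours and 44 minutes layover in Atlanta → 10:18 AM UTC.
Add 1 hour and 11 minutes leg 2 → 11:29 AM UTC.
Add 1 hour and 4 minutes layover in New Almaty → 12:33 PM UTC.
Add 12 hours 57 minutes leg 3 → 1:30 AM UTC (Aug 19).
Add 3 hours 15 minutes layover in Tessaly → 4:45 AM UTC.
Add 13 hours 53 minutes leg 4 → 6:38 PM UTC.
Rome is UTC+2:00, so local arrival = 6:38 PM + 2:00 = 8:38 PM on Aug 19.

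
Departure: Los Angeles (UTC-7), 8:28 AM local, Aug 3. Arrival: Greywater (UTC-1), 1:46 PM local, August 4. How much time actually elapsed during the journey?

23 hours 18 minutes

Departure in UTC: 8:28 AM + 7:00 = 3:28 PM on Aug 3.
Arrival in UTC: 1:46 PM + 1:00 = 2:46 PM on Aug 4.
Elapsed = 2:46 PM − 3:28 PM (+1 day) = 23 hours 18 minutes.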